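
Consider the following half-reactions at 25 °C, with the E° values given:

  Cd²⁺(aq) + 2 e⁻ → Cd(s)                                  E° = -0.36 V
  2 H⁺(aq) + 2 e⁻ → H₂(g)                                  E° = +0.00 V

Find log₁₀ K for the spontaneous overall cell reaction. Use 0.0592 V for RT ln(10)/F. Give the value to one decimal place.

12.2

Cathode: H⁺/H₂; anode: Cd²⁺/Cd. E°cell = +0.36 V, n = 2.
log K = nE°cell / 0.0592 = (2)(+0.36) / 0.0592 = 12.2.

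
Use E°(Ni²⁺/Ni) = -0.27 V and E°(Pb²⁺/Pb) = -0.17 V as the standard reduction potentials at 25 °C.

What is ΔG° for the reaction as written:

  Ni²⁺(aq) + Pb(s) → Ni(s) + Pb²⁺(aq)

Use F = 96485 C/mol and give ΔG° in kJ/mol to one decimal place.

+19.3 kJ/mol

As written, Ni²⁺/Ni is reduced (cathode) and Pb²⁺/Pb is oxidised (anode), so E°cell = (-0.27) − (-0.17) = -0.10 V.
Balancing electrons gives n = 2.
ΔG° = −nFE° = −(2)(96485)(-0.10) = 19,297 J = +19.3 kJ/mol.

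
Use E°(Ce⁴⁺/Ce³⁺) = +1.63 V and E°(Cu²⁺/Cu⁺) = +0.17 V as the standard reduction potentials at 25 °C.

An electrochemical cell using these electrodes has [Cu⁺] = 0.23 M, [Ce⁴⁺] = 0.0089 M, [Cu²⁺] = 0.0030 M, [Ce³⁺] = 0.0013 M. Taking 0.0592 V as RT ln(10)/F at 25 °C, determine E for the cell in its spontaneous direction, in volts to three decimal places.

Ce⁴⁺/Ce³⁺ is the cathode (higher E°), Cu²⁺/Cu⁺ the anode: E°cell = +1.63 − (+0.17) = +1.46 V, n = 1.
Overall: Ce⁴⁺(aq) + Cu⁺(aq) → Ce³⁺(aq) + Cu²⁺(aq)
Q = [Ce³⁺]·[Cu²⁺] / ([Ce⁴⁺]·[Cu⁺]); log Q = -2.720.
E = E° − (0.0592/n) log Q = +1.46 − (0.0592/1)(-2.720) = +1.621 V.

+1.621 V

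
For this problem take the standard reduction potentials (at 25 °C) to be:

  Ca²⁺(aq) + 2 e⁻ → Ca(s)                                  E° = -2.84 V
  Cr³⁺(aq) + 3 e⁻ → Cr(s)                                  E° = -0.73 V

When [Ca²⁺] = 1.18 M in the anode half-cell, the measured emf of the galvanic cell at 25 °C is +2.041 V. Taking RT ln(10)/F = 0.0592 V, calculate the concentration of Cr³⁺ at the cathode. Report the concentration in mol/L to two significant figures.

Cr³⁺/Cr is the cathode, Ca²⁺/Ca the anode: E°cell = +2.11 V, n = 6.
Overall reaction: 2 Cr³⁺(aq) + 3 Ca(s) → 2 Cr(s) + 3 Ca²⁺(aq); Q = [Ca²⁺]^3/[Cr³⁺]^2.
From E = E° − (0.0592/n) log Q: log Q = (E° − E)·n/0.0592 = (+2.11 − (+2.041))·6/0.0592 = 6.9932.
So 2·log[Cr³⁺] = 3·log(1.18) − log Q = 0.2156 − (6.9932) = -6.7776; log[Cr³⁺] = -6.7776 / 2 = -3.3888; [Cr³⁺] = 10^(-3.3888) ≈ 0.00041 M.

0.00041 M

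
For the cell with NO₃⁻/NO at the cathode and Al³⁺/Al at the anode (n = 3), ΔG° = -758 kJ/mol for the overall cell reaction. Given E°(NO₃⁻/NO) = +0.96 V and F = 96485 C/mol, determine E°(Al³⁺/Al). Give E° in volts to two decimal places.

E°cell = −ΔG°/(nF) = −(-758×10³)/((3)(96485)) = +2.619 V.
Since NO₃⁻/NO is the cathode and Al³⁺/Al the anode, E°cell = E°(NO₃⁻/NO) − E°(Al³⁺/Al).
So E°(Al³⁺/Al) = E°(NO₃⁻/NO) − E°cell = (+0.96) − (+2.619) = -1.66 V.

-1.66 V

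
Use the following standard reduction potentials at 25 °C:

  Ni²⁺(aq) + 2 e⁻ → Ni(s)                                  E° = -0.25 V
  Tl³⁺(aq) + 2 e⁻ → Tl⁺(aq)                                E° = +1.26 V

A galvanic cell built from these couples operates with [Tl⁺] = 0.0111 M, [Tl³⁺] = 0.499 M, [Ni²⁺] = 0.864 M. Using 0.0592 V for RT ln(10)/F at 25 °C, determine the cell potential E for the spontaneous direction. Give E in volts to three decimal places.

Tl³⁺/Tl⁺ is the cathode (higher E°), Ni²⁺/Ni the anode: E°cell = +1.26 − (-0.25) = +1.51 V, n = 2.
Overall: Tl³⁺(aq) + Ni(s) → Tl⁺(aq) + Ni²⁺(aq)
Q = [Tl⁺]·[Ni²⁺] / ([Tl³⁺]); log Q = -1.716.
E = E° − (0.0592/n) log Q = +1.51 − (0.0592/2)(-1.716) = +1.561 V.

+1.561 V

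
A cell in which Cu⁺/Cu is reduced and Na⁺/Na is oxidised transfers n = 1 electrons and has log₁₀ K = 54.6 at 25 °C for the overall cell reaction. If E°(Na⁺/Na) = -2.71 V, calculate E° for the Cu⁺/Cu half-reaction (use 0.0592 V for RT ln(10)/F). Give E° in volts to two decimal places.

E°cell = (0.0592/n)·log K = (0.0592/1)(54.6) = +3.232 V.
Since Cu⁺/Cu is the cathode and Na⁺/Na the anode, E°cell = E°(Cu⁺/Cu) − E°(Na⁺/Na).
So E°(Cu⁺/Cu) = E°cell + E°(Na⁺/Na) = +3.232 + (-2.71) = +0.52 V.

+0.52 V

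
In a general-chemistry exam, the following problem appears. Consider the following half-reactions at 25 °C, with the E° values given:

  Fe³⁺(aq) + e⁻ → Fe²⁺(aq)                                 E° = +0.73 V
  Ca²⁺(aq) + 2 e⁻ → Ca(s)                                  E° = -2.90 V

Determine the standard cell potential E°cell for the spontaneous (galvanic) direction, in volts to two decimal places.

+3.63 V

The Fe³⁺/Fe²⁺ couple has the higher reduction potential, so it is the cathode; Ca²⁺/Ca is oxidised at the anode.
E°cell = E°(cathode) − E°(anode) = (+0.73) − (-2.90) = +3.63 V.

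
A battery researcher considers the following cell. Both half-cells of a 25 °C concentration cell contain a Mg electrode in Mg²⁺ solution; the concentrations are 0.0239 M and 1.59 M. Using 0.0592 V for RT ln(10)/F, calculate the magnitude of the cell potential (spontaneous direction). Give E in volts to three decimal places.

For a concentration cell E°cell = 0. The 1.59 M side is the cathode (reduction is favoured where [Mg²⁺] is higher).
With n = 2, E = −(0.0592/2) log([Mg²⁺]ₐₙ/[Mg²⁺]꜀ₐₜ) = −(0.0592/2) log(0.0239/1.59) = −(0.0592/2)(-1.823) = +0.054 V.

+0.054 V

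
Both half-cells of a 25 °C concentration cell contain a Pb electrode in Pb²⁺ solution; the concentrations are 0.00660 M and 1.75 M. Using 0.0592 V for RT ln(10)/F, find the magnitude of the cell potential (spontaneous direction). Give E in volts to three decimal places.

+0.072 V

For a concentration cell E°cell = 0. The 1.75 M side is the cathode (reduction is favoured where [Pb²⁺] is higher).
With n = 2, E = −(0.0592/2) log([Pb²⁺]ₐₙ/[Pb²⁺]꜀ₐₜ) = −(0.0592/2) log(0.0066/1.75) = −(0.0592/2)(-2.423) = +0.072 V.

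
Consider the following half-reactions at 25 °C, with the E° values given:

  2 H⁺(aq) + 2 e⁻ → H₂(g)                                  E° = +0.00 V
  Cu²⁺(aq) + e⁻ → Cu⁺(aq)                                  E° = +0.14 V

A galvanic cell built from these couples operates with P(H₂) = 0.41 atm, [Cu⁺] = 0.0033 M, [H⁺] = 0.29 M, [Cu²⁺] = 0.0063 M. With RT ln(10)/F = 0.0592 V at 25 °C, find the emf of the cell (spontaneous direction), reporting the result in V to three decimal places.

+0.177 V

Cu²⁺/Cu⁺ is the cathode (higher E°), H⁺/H₂ the anode: E°cell = +0.14 − (+0.00) = +0.14 V, n = 2.
Overall: 2 Cu²⁺(aq) + H₂(g) → 2 Cu⁺(aq) + 2 H⁺(aq)
Q = [Cu⁺]^2·[H⁺]^2 / ([Cu²⁺]^2·P(H₂)); log Q = -1.250.
E = E° − (0.0592/n) log Q = +0.14 − (0.0592/2)(-1.250) = +0.177 V.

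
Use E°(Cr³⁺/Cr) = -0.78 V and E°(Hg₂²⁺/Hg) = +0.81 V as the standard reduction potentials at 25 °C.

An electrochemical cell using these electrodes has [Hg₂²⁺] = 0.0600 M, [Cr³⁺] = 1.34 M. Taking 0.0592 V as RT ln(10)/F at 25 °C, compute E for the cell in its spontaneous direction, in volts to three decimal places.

Hg₂²⁺/Hg is the cathode (higher E°), Cr³⁺/Cr the anode: E°cell = +0.81 − (-0.78) = +1.59 V, n = 6.
Overall: 3 Hg₂²⁺(aq) + 2 Cr(s) → 6 Hg(l) + 2 Cr³⁺(aq)
Q = [Cr³⁺]^2 / ([Hg₂²⁺]^3); log Q = 3.920.
E = E° − (0.0592/n) log Q = +1.59 − (0.0592/6)(3.920) = +1.551 V.

+1.551 V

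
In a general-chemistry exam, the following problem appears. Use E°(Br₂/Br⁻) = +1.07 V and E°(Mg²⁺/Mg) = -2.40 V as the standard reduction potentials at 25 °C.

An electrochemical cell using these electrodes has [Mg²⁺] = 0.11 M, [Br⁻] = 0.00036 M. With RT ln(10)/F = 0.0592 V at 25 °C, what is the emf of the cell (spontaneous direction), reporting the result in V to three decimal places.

Br₂/Br⁻ is the cathode (higher E°), Mg²⁺/Mg the anode: E°cell = +1.07 − (-2.40) = +3.47 V, n = 2.
Overall: Br₂(l) + Mg(s) → 2 Br⁻(aq) + Mg²⁺(aq)
Q = [Br⁻]^2·[Mg²⁺]; log Q = -7.846.
E = E° − (0.0592/n) log Q = +3.47 − (0.0592/2)(-7.846) = +3.702 V.

+3.702 V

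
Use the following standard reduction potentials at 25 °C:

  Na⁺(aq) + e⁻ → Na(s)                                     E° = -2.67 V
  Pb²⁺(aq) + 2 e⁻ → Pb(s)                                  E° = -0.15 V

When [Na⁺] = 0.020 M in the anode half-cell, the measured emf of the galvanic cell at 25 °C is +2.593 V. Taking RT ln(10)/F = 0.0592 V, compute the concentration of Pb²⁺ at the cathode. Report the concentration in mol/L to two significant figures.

Pb²⁺/Pb is the cathode, Na⁺/Na the anode: E°cell = +2.52 V, n = 2.
Overall reaction: Pb²⁺(aq) + 2 Na(s) → Pb(s) + 2 Na⁺(aq); Q = [Na⁺]^2/[Pb²⁺]^1.
From E = E° − (0.0592/n) log Q: log Q = (E° − E)·n/0.0592 = (+2.52 − (+2.593))·2/0.0592 = -2.4662.
So 1·log[Pb²⁺] = 2·log(0.02) − log Q = -3.3979 − (-2.4662) = -0.9317; [Pb²⁺] = 10^(-0.9317) ≈ 0.12 M.

0.12 M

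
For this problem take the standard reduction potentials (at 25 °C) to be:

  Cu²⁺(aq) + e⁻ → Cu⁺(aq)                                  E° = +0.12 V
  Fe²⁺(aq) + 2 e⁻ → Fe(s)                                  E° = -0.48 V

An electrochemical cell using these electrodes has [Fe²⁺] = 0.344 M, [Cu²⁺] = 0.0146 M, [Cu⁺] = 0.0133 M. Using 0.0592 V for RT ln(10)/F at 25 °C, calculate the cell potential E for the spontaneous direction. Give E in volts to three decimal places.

Cu²⁺/Cu⁺ is the cathode (higher E°), Fe²⁺/Fe the anode: E°cell = +0.12 − (-0.48) = +0.60 V, n = 2.
Overall: 2 Cu²⁺(aq) + Fe(s) → 2 Cu⁺(aq) + Fe²⁺(aq)
Q = [Cu⁺]^2·[Fe²⁺] / ([Cu²⁺]^2); log Q = -0.544.
E = E° − (0.0592/n) log Q = +0.60 − (0.0592/2)(-0.544) = +0.616 V.

+0.616 V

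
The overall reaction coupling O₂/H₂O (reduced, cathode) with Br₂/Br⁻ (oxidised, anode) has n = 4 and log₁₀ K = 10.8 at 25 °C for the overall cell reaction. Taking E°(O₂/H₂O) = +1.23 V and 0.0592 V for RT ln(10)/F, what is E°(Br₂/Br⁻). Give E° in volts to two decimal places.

E°cell = (0.0592/n)·log K = (0.0592/4)(10.8) = +0.160 V.
Since O₂/H₂O is the cathode and Br₂/Br⁻ the anode, E°cell = E°(O₂/H₂O) − E°(Br₂/Br⁻).
So E°(Br₂/Br⁻) = E°(O₂/H₂O) − E°cell = (+1.23) − (+0.160) = +1.07 V.

+1.07 V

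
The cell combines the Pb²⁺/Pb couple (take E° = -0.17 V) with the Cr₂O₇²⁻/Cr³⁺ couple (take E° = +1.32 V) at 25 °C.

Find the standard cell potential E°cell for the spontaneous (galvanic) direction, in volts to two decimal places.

The Cr₂O₇²⁻/Cr³⁺ couple has the higher reduction potential, so it is the cathode; Pb²⁺/Pb is oxidised at the anode.
E°cell = E°(cathode) − E°(anode) = (+1.32) − (-0.17) = +1.49 V.
Since E°cell > 0, the reaction is spontaneous under standard conditions.

+1.49 V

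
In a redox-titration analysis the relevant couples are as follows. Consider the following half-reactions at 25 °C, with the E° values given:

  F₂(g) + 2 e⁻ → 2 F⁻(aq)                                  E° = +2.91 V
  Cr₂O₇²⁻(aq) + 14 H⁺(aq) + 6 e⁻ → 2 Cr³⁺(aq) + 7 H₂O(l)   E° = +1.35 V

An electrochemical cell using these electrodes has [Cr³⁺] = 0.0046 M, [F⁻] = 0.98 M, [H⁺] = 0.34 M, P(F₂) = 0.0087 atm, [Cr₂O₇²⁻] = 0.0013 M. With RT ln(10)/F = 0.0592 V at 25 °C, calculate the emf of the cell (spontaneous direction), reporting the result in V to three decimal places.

F₂/F⁻ is the cathode (higher E°), Cr₂O₇²⁻/Cr³⁺ the anode: E°cell = +2.91 − (+1.35) = +1.56 V, n = 6.
Overall: 3 F₂(g) + 2 Cr³⁺(aq) + 7 H₂O(l) → 6 F⁻(aq) + Cr₂O₇²⁻(aq) + 14 H⁺(aq)
Q = [F⁻]^6·[Cr₂O₇²⁻]·[H⁺]^14 / (P(F₂)^3·[Cr³⁺]^2); log Q = 1.358.
E = E° − (0.0592/n) log Q = +1.56 − (0.0592/6)(1.358) = +1.547 V.

+1.547 V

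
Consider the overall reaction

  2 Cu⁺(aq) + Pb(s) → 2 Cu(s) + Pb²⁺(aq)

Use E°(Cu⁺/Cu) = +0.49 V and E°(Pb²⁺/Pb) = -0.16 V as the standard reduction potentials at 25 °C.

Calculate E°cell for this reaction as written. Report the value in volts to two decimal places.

+0.65 V

The Cu⁺/Cu couple has the higher reduction potential, so it is the cathode; Pb²⁺/Pb is oxidised at the anode.
E°cell = E°(cathode) − E°(anode) = (+0.49) − (-0.16) = +0.65 V.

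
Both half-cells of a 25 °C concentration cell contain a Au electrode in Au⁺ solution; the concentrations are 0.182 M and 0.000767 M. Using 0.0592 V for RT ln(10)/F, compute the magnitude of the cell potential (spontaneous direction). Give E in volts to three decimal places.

For a concentration cell E°cell = 0. The 0.182 M side is the cathode (reduction is favoured where [Au⁺] is higher).
With n = 1, E = −(0.0592/1) log([Au⁺]ₐₙ/[Au⁺]꜀ₐₜ) = −(0.0592/1) log(0.000767/0.182) = −(0.0592/1)(-2.375) = +0.141 V.

+0.141 V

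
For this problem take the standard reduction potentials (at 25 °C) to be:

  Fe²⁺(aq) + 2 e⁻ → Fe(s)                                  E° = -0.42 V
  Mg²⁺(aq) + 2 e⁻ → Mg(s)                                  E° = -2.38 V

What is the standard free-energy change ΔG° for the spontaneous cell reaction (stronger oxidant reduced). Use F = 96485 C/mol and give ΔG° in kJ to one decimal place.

Fe²⁺/Fe (E° = -0.42 V) is the cathode; Mg²⁺/Mg (E° = -2.38 V) is the anode, so E°cell = +1.96 V.
Balancing electrons gives n = 2 (lcm of 2 and 2).
ΔG° = −nFE° = −(2)(96485)(+1.96) = -378,221 J = -378.2 kJ.

-378.2 kJ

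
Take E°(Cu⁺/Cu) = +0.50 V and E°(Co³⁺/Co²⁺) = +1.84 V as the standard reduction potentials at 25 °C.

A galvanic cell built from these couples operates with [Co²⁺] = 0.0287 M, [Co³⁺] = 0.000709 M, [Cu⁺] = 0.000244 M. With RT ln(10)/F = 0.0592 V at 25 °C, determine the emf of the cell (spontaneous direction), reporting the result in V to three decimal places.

Co³⁺/Co²⁺ is the cathode (higher E°), Cu⁺/Cu the anode: E°cell = +1.84 − (+0.50) = +1.34 V, n = 1.
Overall: Co³⁺(aq) + Cu(s) → Co²⁺(aq) + Cu⁺(aq)
Q = [Co²⁺]·[Cu⁺] / ([Co³⁺]); log Q = -2.005.
E = E° − (0.0592/n) log Q = +1.34 − (0.0592/1)(-2.005) = +1.459 V.

+1.459 V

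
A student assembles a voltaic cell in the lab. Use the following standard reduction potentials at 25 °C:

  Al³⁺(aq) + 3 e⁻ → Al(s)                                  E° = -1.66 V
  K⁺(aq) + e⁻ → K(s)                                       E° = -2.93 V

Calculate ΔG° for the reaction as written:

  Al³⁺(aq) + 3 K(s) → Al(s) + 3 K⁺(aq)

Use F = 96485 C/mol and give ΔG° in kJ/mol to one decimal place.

-367.6 kJ/mol

As written, Al³⁺/Al is reduced (cathode) and K⁺/K is oxidised (anode), so E°cell = (-1.66) − (-2.93) = +1.27 V.
Balancing electrons gives n = 3.
ΔG° = −nFE° = −(3)(96485)(+1.27) = -367,608 J = -367.6 kJ/mol.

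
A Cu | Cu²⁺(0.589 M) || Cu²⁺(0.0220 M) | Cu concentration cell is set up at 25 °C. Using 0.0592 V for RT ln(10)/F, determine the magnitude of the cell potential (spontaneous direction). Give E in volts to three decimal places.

+0.042 V

For a concentration cell E°cell = 0. The 0.589 M side is the cathode (reduction is favoured where [Cu²⁺] is higher).
With n = 2, E = −(0.0592/2) log([Cu²⁺]ₐₙ/[Cu²⁺]꜀ₐₜ) = −(0.0592/2) log(0.022/0.589) = −(0.0592/2)(-1.428) = +0.042 V.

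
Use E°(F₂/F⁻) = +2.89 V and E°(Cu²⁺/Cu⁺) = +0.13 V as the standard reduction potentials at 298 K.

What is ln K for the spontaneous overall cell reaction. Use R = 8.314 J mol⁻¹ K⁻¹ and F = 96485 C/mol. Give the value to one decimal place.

215.0

Cathode: F₂/F⁻; anode: Cu²⁺/Cu⁺. E°cell = (+2.89) − (+0.13) = +2.76 V, with n = 2.
ΔG° = −nFE° = −RT ln K, so ln K = nFE°/(RT) = (2)(96485)(+2.76) / ((8.314)(298)) = 214.967.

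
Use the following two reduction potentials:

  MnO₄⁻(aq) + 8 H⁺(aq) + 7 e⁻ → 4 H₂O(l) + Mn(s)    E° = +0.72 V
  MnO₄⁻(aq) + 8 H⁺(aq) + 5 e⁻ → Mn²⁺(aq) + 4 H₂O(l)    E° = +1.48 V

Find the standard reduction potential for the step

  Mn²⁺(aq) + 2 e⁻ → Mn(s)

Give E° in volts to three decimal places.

-1.180 V

Sequential free energies add, so n₃E°₃ = n₁E°₁ + n₂E°₂.
With n₃ = 7, and the known step contributing 5×(+1.48) V, the unknown satisfies 2·E° = 7×(+0.72) − 5×(+1.48) = -2.360.
E° = -2.360 / 2 = -1.180 V.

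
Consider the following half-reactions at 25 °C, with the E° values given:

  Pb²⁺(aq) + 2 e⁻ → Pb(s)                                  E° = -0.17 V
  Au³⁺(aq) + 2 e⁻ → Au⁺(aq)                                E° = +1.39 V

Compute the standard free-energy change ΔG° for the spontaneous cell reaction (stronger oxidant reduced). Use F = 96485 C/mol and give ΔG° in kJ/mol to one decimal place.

-301.0 kJ/mol

Au³⁺/Au⁺ (E° = +1.39 V) is the cathode; Pb²⁺/Pb (E° = -0.17 V) is the anode, so E°cell = +1.56 V.
Balancing electrons gives n = 2 (lcm of 2 and 2).
ΔG° = −nFE° = −(2)(96485)(+1.56) = -301,033 J = -301.0 kJ/mol.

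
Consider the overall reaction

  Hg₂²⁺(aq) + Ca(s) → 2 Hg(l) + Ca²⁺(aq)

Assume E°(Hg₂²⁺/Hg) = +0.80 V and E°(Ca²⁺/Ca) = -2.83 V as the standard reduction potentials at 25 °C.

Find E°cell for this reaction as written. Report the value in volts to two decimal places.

The Hg₂²⁺/Hg couple has the higher reduction potential, so it is the cathode; Ca²⁺/Ca is oxidised at the anode.
E°cell = E°(cathode) − E°(anode) = (+0.80) − (-2.83) = +3.63 V.

+3.63 V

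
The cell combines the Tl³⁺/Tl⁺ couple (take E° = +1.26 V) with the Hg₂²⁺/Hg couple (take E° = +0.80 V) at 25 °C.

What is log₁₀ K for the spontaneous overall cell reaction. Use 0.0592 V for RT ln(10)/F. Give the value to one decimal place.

Cathode: Tl³⁺/Tl⁺; anode: Hg₂²⁺/Hg. E°cell = +0.46 V, n = 2.
log K = nE°cell / 0.0592 = (2)(+0.46) / 0.0592 = 15.5.

15.5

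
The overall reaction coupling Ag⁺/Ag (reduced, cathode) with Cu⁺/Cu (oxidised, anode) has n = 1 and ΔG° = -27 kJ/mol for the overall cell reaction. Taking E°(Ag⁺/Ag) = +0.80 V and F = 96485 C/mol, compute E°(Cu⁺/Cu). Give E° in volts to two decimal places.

E°cell = −ΔG°/(nF) = −(-27×10³)/((1)(96485)) = +0.280 V.
Since Ag⁺/Ag is the cathode and Cu⁺/Cu the anode, E°cell = E°(Ag⁺/Ag) − E°(Cu⁺/Cu).
So E°(Cu⁺/Cu) = E°(Ag⁺/Ag) − E°cell = (+0.80) − (+0.280) = +0.52 V.

+0.52 V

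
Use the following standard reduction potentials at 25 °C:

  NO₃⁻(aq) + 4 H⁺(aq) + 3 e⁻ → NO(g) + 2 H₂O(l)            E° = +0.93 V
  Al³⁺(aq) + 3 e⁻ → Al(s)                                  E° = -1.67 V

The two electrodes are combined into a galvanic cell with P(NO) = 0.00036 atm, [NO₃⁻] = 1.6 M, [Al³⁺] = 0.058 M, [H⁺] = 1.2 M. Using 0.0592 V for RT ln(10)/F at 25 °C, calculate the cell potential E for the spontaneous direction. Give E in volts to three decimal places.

+2.703 V

NO₃⁻/NO is the cathode (higher E°), Al³⁺/Al the anode: E°cell = +0.93 − (-1.67) = +2.60 V, n = 3.
Overall: NO₃⁻(aq) + 4 H⁺(aq) + Al(s) → NO(g) + 2 H₂O(l) + Al³⁺(aq)
Q = P(NO)·[Al³⁺] / ([NO₃⁻]·[H⁺]^4); log Q = -5.201.
E = E° − (0.0592/n) log Q = +2.60 − (0.0592/3)(-5.201) = +2.703 V.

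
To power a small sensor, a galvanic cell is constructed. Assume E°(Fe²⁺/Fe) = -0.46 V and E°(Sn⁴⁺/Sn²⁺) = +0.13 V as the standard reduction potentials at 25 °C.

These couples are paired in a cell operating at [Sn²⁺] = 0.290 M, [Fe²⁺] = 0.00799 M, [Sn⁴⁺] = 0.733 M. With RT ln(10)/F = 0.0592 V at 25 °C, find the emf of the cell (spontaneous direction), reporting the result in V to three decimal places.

+0.664 V

Sn⁴⁺/Sn²⁺ is the cathode (higher E°), Fe²⁺/Fe the anode: E°cell = +0.13 − (-0.46) = +0.59 V, n = 2.
Overall: Sn⁴⁺(aq) + Fe(s) → Sn²⁺(aq) + Fe²⁺(aq)
Q = [Sn²⁺]·[Fe²⁺] / ([Sn⁴⁺]); log Q = -2.500.
E = E° − (0.0592/n) log Q = +0.59 − (0.0592/2)(-2.500) = +0.664 V.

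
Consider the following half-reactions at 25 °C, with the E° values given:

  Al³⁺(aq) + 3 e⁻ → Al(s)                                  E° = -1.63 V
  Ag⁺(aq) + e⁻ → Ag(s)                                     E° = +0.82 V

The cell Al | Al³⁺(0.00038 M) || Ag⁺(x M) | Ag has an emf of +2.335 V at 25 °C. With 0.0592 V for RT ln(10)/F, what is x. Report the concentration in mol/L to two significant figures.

Ag⁺/Ag is the cathode, Al³⁺/Al the anode: E°cell = +2.45 V, n = 3.
Overall reaction: 3 Ag⁺(aq) + Al(s) → 3 Ag(s) + Al³⁺(aq); Q = [Al³⁺]^1/[Ag⁺]^3.
From E = E° − (0.0592/n) log Q: log Q = (E° − E)·n/0.0592 = (+2.45 − (+2.335))·3/0.0592 = 5.8277.
So 3·log[Ag⁺] = 1·log(0.00038) − log Q = -3.4202 − (5.8277) = -9.2479; log[Ag⁺] = -9.2479 / 3 = -3.0826; [Ag⁺] = 10^(-3.0826) ≈ 0.00083 M.

0.00083 M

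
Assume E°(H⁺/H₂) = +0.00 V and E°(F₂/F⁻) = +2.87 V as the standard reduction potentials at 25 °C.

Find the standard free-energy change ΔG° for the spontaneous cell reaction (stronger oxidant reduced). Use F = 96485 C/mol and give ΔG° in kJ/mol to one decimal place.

F₂/F⁻ (E° = +2.87 V) is the cathode; H⁺/H₂ (E° = +0.00 V) is the anode, so E°cell = +2.87 V.
Balancing electrons gives n = 2 (lcm of 2 and 2).
ΔG° = −nFE° = −(2)(96485)(+2.87) = -553,824 J = -553.8 kJ/mol.

-553.8 kJ/mol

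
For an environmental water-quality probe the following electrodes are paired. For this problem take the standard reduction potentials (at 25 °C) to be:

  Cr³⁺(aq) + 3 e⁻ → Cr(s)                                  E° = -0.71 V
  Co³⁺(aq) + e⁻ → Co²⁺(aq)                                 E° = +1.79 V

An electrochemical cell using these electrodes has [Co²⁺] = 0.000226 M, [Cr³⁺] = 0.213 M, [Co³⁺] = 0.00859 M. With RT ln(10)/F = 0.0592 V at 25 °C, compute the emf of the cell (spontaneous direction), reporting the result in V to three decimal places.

+2.607 V

Co³⁺/Co²⁺ is the cathode (higher E°), Cr³⁺/Cr the anode: E°cell = +1.79 − (-0.71) = +2.50 V, n = 3.
Overall: 3 Co³⁺(aq) + Cr(s) → 3 Co²⁺(aq) + Cr³⁺(aq)
Q = [Co²⁺]^3·[Cr³⁺] / ([Co³⁺]^3); log Q = -5.411.
E = E° − (0.0592/n) log Q = +2.50 − (0.0592/3)(-5.411) = +2.607 V.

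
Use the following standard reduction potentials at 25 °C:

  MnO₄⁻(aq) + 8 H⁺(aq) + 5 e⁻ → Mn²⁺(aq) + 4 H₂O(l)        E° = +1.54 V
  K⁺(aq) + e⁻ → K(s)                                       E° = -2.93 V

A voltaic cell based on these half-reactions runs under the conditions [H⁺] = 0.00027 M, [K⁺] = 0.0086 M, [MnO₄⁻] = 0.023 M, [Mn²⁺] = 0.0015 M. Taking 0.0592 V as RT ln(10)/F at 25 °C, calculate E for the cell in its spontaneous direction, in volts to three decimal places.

+4.268 V

MnO₄⁻/Mn²⁺ is the cathode (higher E°), K⁺/K the anode: E°cell = +1.54 − (-2.93) = +4.47 V, n = 5.
Overall: MnO₄⁻(aq) + 8 H⁺(aq) + 5 K(s) → Mn²⁺(aq) + 4 H₂O(l) + 5 K⁺(aq)
Q = [Mn²⁺]·[K⁺]^5 / ([MnO₄⁻]·[H⁺]^8); log Q = 17.036.
E = E° − (0.0592/n) log Q = +4.47 − (0.0592/5)(17.036) = +4.268 V.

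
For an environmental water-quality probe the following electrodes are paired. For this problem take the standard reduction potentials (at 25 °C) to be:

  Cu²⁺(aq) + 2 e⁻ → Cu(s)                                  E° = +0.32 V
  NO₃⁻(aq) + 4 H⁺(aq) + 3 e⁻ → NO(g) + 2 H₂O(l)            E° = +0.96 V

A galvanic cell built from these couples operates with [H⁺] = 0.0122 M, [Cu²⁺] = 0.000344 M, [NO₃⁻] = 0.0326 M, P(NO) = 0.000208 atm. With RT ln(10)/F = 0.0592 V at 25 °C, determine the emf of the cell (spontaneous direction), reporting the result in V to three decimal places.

+0.635 V

NO₃⁻/NO is the cathode (higher E°), Cu²⁺/Cu the anode: E°cell = +0.96 − (+0.32) = +0.64 V, n = 6.
Overall: 2 NO₃⁻(aq) + 8 H⁺(aq) + 3 Cu(s) → 2 NO(g) + 4 H₂O(l) + 3 Cu²⁺(aq)
Q = P(NO)^2·[Cu²⁺]^3 / ([NO₃⁻]^2·[H⁺]^8); log Q = 0.528.
E = E° − (0.0592/n) log Q = +0.64 − (0.0592/6)(0.528) = +0.635 V.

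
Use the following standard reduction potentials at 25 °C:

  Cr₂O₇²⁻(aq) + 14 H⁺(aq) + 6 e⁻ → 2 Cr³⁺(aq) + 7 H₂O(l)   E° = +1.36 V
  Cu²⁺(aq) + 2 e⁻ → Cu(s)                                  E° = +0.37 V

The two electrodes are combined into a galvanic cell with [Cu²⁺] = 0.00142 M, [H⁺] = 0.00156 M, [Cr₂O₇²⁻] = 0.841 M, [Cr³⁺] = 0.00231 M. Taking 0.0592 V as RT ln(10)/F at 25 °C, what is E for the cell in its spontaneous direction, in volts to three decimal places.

+0.738 V

Cr₂O₇²⁻/Cr³⁺ is the cathode (higher E°), Cu²⁺/Cu the anode: E°cell = +1.36 − (+0.37) = +0.99 V, n = 6.
Overall: Cr₂O₇²⁻(aq) + 14 H⁺(aq) + 3 Cu(s) → 2 Cr³⁺(aq) + 7 H₂O(l) + 3 Cu²⁺(aq)
Q = [Cr³⁺]^2·[Cu²⁺]^3 / ([Cr₂O₇²⁻]·[H⁺]^14); log Q = 25.556.
E = E° − (0.0592/n) log Q = +0.99 − (0.0592/6)(25.556) = +0.738 V.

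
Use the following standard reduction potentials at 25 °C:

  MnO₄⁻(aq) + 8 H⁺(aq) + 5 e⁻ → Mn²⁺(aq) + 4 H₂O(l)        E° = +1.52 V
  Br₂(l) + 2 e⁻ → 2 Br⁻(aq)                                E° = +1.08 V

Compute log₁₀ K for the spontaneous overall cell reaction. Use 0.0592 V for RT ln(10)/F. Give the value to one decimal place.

Cathode: MnO₄⁻/Mn²⁺; anode: Br₂/Br⁻. E°cell = +0.44 V, n = 10.
log K = nE°cell / 0.0592 = (10)(+0.44) / 0.0592 = 74.3.

74.3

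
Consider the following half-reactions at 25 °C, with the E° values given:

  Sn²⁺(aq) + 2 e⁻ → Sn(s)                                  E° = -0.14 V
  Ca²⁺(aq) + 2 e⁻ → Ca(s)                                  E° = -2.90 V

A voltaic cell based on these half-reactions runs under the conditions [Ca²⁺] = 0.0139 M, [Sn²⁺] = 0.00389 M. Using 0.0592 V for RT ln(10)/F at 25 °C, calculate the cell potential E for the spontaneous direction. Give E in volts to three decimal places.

+2.744 V

Sn²⁺/Sn is the cathode (higher E°), Ca²⁺/Ca the anode: E°cell = -0.14 − (-2.90) = +2.76 V, n = 2.
Overall: Sn²⁺(aq) + Ca(s) → Sn(s) + Ca²⁺(aq)
Q = [Ca²⁺] / ([Sn²⁺]); log Q = 0.553.
E = E° − (0.0592/n) log Q = +2.76 − (0.0592/2)(0.553) = +2.744 V.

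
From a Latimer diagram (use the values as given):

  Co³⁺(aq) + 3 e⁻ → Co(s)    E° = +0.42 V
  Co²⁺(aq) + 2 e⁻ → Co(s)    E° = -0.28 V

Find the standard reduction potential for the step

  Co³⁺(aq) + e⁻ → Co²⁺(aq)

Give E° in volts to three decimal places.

Sequential free energies add, so n₃E°₃ = n₁E°₁ + n₂E°₂.
With n₃ = 3, and the known step contributing 2×(-0.28) V, the unknown satisfies 1·E° = 3×(+0.42) − 2×(-0.28) = +1.820.
E° = +1.820 / 1 = +1.820 V.

+1.820 V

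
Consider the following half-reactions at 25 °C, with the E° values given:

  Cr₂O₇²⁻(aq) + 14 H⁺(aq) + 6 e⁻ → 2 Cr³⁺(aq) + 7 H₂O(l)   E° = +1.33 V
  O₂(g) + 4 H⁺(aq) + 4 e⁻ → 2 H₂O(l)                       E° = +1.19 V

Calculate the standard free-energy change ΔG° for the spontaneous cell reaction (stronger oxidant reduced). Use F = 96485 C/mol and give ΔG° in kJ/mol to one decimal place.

-162.1 kJ/mol

Cr₂O₇²⁻/Cr³⁺ (E° = +1.33 V) is the cathode; O₂/H₂O (E° = +1.19 V) is the anode, so E°cell = +0.14 V.
Balancing electrons gives n = 12 (lcm of 6 and 4).
ΔG° = −nFE° = −(12)(96485)(+0.14) = -162,095 J = -162.1 kJ/mol.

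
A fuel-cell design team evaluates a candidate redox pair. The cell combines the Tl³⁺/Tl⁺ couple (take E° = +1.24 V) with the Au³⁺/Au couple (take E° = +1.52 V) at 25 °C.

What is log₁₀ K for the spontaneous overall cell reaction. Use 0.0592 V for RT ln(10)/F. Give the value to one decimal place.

Cathode: Au³⁺/Au; anode: Tl³⁺/Tl⁺. E°cell = +0.28 V, n = 6.
log K = nE°cell / 0.0592 = (6)(+0.28) / 0.0592 = 28.4.

28.4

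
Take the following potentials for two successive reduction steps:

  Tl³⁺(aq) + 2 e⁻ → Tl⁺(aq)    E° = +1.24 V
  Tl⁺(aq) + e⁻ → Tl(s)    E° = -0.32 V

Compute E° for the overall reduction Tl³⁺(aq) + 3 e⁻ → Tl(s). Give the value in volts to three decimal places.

Standard free energies of sequential steps add: ΔG°₃ = ΔG°₁ + ΔG°₂, so n₃E°₃ = n₁E°₁ + n₂E°₂.
E°₃ = (2×+1.24 + 1×-0.32) / 3 = (+2.160) / 3 = +0.720 V.

+0.720 V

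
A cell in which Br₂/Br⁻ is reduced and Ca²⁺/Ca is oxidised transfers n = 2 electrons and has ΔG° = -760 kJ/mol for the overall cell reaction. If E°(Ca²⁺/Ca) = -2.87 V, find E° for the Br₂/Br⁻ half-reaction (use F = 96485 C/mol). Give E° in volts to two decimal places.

E°cell = −ΔG°/(nF) = −(-760×10³)/((2)(96485)) = +3.938 V.
Since Br₂/Br⁻ is the cathode and Ca²⁺/Ca the anode, E°cell = E°(Br₂/Br⁻) − E°(Ca²⁺/Ca).
So E°(Br₂/Br⁻) = E°cell + E°(Ca²⁺/Ca) = +3.938 + (-2.87) = +1.07 V.

+1.07 V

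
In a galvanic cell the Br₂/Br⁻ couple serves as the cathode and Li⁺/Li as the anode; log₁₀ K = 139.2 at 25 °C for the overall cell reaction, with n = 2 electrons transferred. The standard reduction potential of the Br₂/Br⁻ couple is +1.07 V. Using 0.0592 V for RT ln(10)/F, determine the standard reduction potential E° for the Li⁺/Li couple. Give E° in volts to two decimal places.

-3.05 V

E°cell = (0.0592/n)·log K = (0.0592/2)(139.2) = +4.120 V.
Since Br₂/Br⁻ is the cathode and Li⁺/Li the anode, E°cell = E°(Br₂/Br⁻) − E°(Li⁺/Li).
So E°(Li⁺/Li) = E°(Br₂/Br⁻) − E°cell = (+1.07) − (+4.120) = -3.05 V.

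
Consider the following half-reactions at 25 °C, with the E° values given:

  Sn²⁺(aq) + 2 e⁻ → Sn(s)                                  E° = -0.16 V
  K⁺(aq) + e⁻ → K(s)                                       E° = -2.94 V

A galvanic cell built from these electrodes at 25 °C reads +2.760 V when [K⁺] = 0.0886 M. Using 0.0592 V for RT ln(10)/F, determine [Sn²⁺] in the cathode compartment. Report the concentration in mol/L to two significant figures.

0.0017 M

Sn²⁺/Sn is the cathode, K⁺/K the anode: E°cell = +2.78 V, n = 2.
Overall reaction: Sn²⁺(aq) + 2 K(s) → Sn(s) + 2 K⁺(aq); Q = [K⁺]^2/[Sn²⁺]^1.
From E = E° − (0.0592/n) log Q: log Q = (E° − E)·n/0.0592 = (+2.78 − (+2.760))·2/0.0592 = 0.6757.
So 1·log[Sn²⁺] = 2·log(0.0886) − log Q = -2.1051 − (0.6757) = -2.7808; [Sn²⁺] = 10^(-2.7808) ≈ 0.0017 M.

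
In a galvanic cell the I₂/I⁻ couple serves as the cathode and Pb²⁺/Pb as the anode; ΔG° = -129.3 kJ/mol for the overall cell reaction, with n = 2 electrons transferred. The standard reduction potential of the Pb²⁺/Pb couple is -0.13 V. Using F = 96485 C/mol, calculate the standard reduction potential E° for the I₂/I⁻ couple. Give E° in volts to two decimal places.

E°cell = −ΔG°/(nF) = −(-129.3×10³)/((2)(96485)) = +0.670 V.
Since I₂/I⁻ is the cathode and Pb²⁺/Pb the anode, E°cell = E°(I₂/I⁻) − E°(Pb²⁺/Pb).
So E°(I₂/I⁻) = E°cell + E°(Pb²⁺/Pb) = +0.670 + (-0.13) = +0.54 V.

+0.54 V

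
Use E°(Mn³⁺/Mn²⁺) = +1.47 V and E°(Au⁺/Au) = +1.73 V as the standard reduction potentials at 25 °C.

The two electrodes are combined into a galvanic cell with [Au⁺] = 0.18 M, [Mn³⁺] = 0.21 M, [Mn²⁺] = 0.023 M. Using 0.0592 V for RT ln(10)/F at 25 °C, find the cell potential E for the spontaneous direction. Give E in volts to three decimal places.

+0.159 V

Au⁺/Au is the cathode (higher E°), Mn³⁺/Mn²⁺ the anode: E°cell = +1.73 − (+1.47) = +0.26 V, n = 1.
Overall: Au⁺(aq) + Mn²⁺(aq) → Au(s) + Mn³⁺(aq)
Q = [Mn³⁺] / ([Au⁺]·[Mn²⁺]); log Q = 1.705.
E = E° − (0.0592/n) log Q = +0.26 − (0.0592/1)(1.705) = +0.159 V.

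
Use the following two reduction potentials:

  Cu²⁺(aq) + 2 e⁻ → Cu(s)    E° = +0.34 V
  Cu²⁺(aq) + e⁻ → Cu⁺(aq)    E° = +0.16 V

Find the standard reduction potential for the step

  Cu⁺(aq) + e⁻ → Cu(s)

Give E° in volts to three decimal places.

Sequential free energies add, so n₃E°₃ = n₁E°₁ + n₂E°₂.
With n₃ = 2, and the known step contributing 1×(+0.16) V, the unknown satisfies 1·E° = 2×(+0.34) − 1×(+0.16) = +0.520.
E° = +0.520 / 1 = +0.520 V.

+0.520 V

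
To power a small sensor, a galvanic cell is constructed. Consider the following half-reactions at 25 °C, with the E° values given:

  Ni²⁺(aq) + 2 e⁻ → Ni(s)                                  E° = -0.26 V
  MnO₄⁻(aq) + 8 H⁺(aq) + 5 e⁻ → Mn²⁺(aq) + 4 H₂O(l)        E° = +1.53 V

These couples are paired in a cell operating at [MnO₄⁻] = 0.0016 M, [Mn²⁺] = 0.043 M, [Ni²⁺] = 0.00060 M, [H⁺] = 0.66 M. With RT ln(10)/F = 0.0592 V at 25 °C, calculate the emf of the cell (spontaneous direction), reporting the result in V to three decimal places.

+1.851 V

MnO₄⁻/Mn²⁺ is the cathode (higher E°), Ni²⁺/Ni the anode: E°cell = +1.53 − (-0.26) = +1.79 V, n = 10.
Overall: 2 MnO₄⁻(aq) + 16 H⁺(aq) + 5 Ni(s) → 2 Mn²⁺(aq) + 8 H₂O(l) + 5 Ni²⁺(aq)
Q = [Mn²⁺]^2·[Ni²⁺]^5 / ([MnO₄⁻]^2·[H⁺]^16); log Q = -10.363.
E = E° − (0.0592/n) log Q = +1.79 − (0.0592/10)(-10.363) = +1.851 V.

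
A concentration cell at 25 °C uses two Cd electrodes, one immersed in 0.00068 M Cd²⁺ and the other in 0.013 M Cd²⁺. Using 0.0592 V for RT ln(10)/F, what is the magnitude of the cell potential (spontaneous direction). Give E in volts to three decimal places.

For a concentration cell E°cell = 0. The 0.013 M side is the cathode (reduction is favoured where [Cd²⁺] is higher).
With n = 2, E = −(0.0592/2) log([Cd²⁺]ₐₙ/[Cd²⁺]꜀ₐₜ) = −(0.0592/2) log(0.00068/0.013) = −(0.0592/2)(-1.281) = +0.038 V.

+0.038 V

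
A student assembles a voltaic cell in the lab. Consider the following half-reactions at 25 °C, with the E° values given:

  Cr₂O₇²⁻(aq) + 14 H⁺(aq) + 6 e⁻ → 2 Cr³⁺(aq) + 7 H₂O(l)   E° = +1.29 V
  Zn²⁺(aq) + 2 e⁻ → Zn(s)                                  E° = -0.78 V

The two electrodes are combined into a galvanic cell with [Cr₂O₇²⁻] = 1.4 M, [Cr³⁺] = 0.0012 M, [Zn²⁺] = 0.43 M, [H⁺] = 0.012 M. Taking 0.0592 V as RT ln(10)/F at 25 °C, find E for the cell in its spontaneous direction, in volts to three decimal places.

+1.875 V

Cr₂O₇²⁻/Cr³⁺ is the cathode (higher E°), Zn²⁺/Zn the anode: E°cell = +1.29 − (-0.78) = +2.07 V, n = 6.
Overall: Cr₂O₇²⁻(aq) + 14 H⁺(aq) + 3 Zn(s) → 2 Cr³⁺(aq) + 7 H₂O(l) + 3 Zn²⁺(aq)
Q = [Cr³⁺]^2·[Zn²⁺]^3 / ([Cr₂O₇²⁻]·[H⁺]^14); log Q = 19.804.
E = E° − (0.0592/n) log Q = +2.07 − (0.0592/6)(19.804) = +1.875 V.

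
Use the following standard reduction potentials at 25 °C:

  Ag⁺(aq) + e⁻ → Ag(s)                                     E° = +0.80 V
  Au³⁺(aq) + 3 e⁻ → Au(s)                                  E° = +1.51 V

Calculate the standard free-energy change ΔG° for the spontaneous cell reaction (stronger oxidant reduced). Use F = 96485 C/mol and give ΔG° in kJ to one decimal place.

-205.5 kJ

Au³⁺/Au (E° = +1.51 V) is the cathode; Ag⁺/Ag (E° = +0.80 V) is the anode, so E°cell = +0.71 V.
Balancing electrons gives n = 3 (lcm of 3 and 1).
ΔG° = −nFE° = −(3)(96485)(+0.71) = -205,513 J = -205.5 kJ.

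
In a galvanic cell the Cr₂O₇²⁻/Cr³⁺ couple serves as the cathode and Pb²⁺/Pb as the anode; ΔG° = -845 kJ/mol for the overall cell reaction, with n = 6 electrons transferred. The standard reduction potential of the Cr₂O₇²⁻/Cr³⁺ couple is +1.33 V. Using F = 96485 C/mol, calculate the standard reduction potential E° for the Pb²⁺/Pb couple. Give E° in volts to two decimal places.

-0.13 V

E°cell = −ΔG°/(nF) = −(-845×10³)/((6)(96485)) = +1.460 V.
Since Cr₂O₇²⁻/Cr³⁺ is the cathode and Pb²⁺/Pb the anode, E°cell = E°(Cr₂O₇²⁻/Cr³⁺) − E°(Pb²⁺/Pb).
So E°(Pb²⁺/Pb) = E°(Cr₂O₇²⁻/Cr³⁺) − E°cell = (+1.33) − (+1.460) = -0.13 V.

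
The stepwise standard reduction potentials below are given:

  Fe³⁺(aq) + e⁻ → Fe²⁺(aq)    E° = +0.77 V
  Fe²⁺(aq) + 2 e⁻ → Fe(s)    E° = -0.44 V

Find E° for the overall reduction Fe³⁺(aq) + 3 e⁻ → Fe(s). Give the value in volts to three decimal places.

Adding the free-energy changes (−nFE°) of the two steps gives −n₃FE°₃ = −n₁FE°₁ − n₂FE°₂.
E°₃ = (1×+0.77 + 2×-0.44) / 3 = (-0.110) / 3 = -0.037 V.
Simply averaging or adding the two E° values would be wrong; the electron-weighted sum is required.

-0.037 V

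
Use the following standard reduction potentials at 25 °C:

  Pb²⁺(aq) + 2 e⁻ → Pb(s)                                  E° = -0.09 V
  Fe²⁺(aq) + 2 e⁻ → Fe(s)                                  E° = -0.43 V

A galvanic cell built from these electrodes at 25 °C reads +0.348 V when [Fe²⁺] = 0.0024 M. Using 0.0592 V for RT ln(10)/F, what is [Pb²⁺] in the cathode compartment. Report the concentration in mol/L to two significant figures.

Pb²⁺/Pb is the cathode, Fe²⁺/Fe the anode: E°cell = +0.34 V, n = 2.
Overall reaction: Pb²⁺(aq) + Fe(s) → Pb(s) + Fe²⁺(aq); Q = [Fe²⁺]^1/[Pb²⁺]^1.
From E = E° − (0.0592/n) log Q: log Q = (E° − E)·n/0.0592 = (+0.34 − (+0.348))·2/0.0592 = -0.2703.
So 1·log[Pb²⁺] = 1·log(0.0024) − log Q = -2.6198 − (-0.2703) = -2.3495; [Pb²⁺] = 10^(-2.3495) ≈ 0.0045 M.

0.0045 M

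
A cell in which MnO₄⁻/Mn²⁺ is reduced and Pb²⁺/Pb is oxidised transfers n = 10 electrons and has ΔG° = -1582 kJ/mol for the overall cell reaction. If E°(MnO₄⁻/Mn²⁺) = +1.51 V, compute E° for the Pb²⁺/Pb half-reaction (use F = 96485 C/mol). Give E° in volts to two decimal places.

E°cell = −ΔG°/(nF) = −(-1582×10³)/((10)(96485)) = +1.640 V.
Since MnO₄⁻/Mn²⁺ is the cathode and Pb²⁺/Pb the anode, E°cell = E°(MnO₄⁻/Mn²⁺) − E°(Pb²⁺/Pb).
So E°(Pb²⁺/Pb) = E°(MnO₄⁻/Mn²⁺) − E°cell = (+1.51) − (+1.640) = -0.13 V.

-0.13 V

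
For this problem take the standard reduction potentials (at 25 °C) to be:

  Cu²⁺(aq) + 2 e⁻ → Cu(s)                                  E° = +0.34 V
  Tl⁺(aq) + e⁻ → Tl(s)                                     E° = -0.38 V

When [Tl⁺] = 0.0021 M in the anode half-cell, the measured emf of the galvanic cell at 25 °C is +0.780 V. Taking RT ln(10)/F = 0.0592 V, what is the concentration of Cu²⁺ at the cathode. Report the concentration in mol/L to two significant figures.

Cu²⁺/Cu is the cathode, Tl⁺/Tl the anode: E°cell = +0.72 V, n = 2.
Overall reaction: Cu²⁺(aq) + 2 Tl(s) → Cu(s) + 2 Tl⁺(aq); Q = [Tl⁺]^2/[Cu²⁺]^1.
From E = E° − (0.0592/n) log Q: log Q = (E° − E)·n/0.0592 = (+0.72 − (+0.780))·2/0.0592 = -2.0270.
So 1·log[Cu²⁺] = 2·log(0.0021) − log Q = -5.3556 − (-2.0270) = -3.3286; [Cu²⁺] = 10^(-3.3286) ≈ 0.00047 M.

0.00047 M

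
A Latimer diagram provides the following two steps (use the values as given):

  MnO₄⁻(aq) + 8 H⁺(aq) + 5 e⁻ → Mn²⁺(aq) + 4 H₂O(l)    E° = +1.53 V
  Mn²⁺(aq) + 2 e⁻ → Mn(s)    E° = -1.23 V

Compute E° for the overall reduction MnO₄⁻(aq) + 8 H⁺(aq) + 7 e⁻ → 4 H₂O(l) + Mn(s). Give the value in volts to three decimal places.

Adding the free-energy changes (−nFE°) of the two steps gives −n₃FE°₃ = −n₁FE°₁ − n₂FE°₂.
E°₃ = (5×+1.53 + 2×-1.23) / 7 = (+5.190) / 7 = +0.741 V.

+0.741 V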